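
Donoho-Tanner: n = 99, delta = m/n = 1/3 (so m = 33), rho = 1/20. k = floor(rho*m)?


m = 1/3*99 = 33.
rho = 1/20.
rho*m = 1/20*33 = 1.65.
k = floor(1.65) = 1.

1


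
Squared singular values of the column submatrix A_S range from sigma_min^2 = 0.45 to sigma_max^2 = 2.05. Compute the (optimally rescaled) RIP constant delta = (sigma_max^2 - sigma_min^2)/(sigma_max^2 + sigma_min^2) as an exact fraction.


lambda_max - lambda_min = 2.05 - 0.45 = 1.60.
lambda_max + lambda_min = 2.05 + 0.45 = 2.50.
delta = 1.60/2.50 = 160/250 = 16/25.

16/25


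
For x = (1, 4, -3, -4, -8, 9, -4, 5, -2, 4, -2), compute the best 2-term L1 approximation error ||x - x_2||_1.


Sorted |x_i| descending: [9, 8, 5, 4, 4, 4, 4, 3, 2, 2, 1]
Keep top 2: [9, 8]
Tail entries: [5, 4, 4, 4, 4, 3, 2, 2, 1]
L1 error = sum of tail = 29.

29


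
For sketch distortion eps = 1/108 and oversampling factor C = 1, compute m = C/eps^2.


1/eps = 108.
(1/eps)^2 = 11664.
m = 1*11664 = 11664.

11664


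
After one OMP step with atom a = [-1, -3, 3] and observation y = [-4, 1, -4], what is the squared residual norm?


a^T a = 19.
a^T y = -11.
coeff = -11/19 = -11/19.
||r||^2 = 506/19.

506/19


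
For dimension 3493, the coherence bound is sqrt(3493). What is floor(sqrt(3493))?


59^2 = 3481 <= 3493 < 3600 = 60^2, so 59 <= sqrt(3493) < 60.
floor(sqrt(3493)) = 59.

59


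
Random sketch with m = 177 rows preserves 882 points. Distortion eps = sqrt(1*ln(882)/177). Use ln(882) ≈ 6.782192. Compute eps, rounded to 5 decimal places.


ln(882) ≈ 6.782192.
1*ln(N)/m ≈ 1*6.782192/177 ≈ 0.03831747.
eps = sqrt(0.03831747) ≈ 0.1957485 ≈ 0.19575.

0.19575


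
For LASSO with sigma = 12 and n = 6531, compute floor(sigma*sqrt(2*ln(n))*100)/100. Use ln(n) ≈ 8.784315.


ln(6531) ≈ 8.784315.
2*ln(n) ≈ 17.56863.
sqrt(2*ln(n)) ≈ sqrt(17.56863) ≈ 4.191495.
lambda ≈ 12*4.191495 = 50.29794.
floor(lambda*100)/100 = 50.29.

50.29


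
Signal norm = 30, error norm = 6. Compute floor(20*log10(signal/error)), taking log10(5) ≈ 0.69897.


||x||/||e|| = 30/6 = 5.
log10(5) ≈ 0.69897.
20*log10(||x||/||e||) ≈ 20*0.69897 = 13.9794.
floor(13.9794) = 13.

13


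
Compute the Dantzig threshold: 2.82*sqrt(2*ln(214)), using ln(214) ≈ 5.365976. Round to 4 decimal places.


ln(214) ≈ 5.365976.
2*ln(n) ≈ 10.731952.
sqrt(2*ln(n)) ≈ sqrt(10.731952) ≈ 3.275966.
threshold ≈ 2.82*3.275966 = 9.23822412 ≈ 9.2382.

9.2382


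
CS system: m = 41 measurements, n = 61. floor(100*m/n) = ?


100*m/n = 100*41/61 ≈ 67.2131.
floor = 67.

67


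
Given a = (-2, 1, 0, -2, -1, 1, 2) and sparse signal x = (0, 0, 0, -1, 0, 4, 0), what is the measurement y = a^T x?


Non-zero terms: ['-2*-1', '1*4']
Products: [2, 4]
y = sum = 6.

6


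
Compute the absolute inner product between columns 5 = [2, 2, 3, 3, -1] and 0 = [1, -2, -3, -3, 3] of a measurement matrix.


Inner product: 2*1 + 2*-2 + 3*-3 + 3*-3 + -1*3
Products: [2, -4, -9, -9, -3]
Sum = -23.
|dot| = 23.

23


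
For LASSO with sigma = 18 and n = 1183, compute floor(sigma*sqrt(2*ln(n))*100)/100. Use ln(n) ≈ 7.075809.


ln(1183) ≈ 7.075809.
2*ln(n) ≈ 14.151618.
sqrt(2*ln(n)) ≈ sqrt(14.151618) ≈ 3.761864.
lambda ≈ 18*3.761864 = 67.713552.
floor(lambda*100)/100 = 67.71.

67.71


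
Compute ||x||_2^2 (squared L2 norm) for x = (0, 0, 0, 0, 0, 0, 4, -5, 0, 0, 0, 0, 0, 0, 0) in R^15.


Non-zero entries: [(6, 4), (7, -5)]
Squares: [16, 25]
||x||_2^2 = sum = 41.

41


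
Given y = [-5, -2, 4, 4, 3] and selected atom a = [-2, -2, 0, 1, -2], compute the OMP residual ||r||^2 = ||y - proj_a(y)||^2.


a^T a = 13.
a^T y = 12.
coeff = 12/13 = 12/13.
||r||^2 = 766/13.

766/13


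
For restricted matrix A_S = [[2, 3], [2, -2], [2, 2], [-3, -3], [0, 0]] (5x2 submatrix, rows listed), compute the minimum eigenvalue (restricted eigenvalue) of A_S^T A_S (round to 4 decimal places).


A_S^T A_S = [[21, 15], [15, 26]].
trace = 47.
det = 321.
disc = trace^2 - 4*det = 2209 - 4*321 = 925.
sqrt(925) ≈ 30.413813.
lam_min = (47 - sqrt(925))/2 ≈ (47 - 30.413813)/2 = 8.2930935 ≈ 8.2931.

8.2931


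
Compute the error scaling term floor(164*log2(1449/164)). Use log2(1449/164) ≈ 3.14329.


log2(n/k) = log2(1449/164) ≈ 3.14329.
k*log2(n/k) ≈ 164*3.14329 = 515.49956.
floor(515.49956) = 515.

515


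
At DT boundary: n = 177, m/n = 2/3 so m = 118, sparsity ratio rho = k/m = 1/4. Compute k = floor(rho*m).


m = 2/3*177 = 118.
rho = 1/4.
rho*m = 1/4*118 = 29.5.
k = floor(29.5) = 29.

29


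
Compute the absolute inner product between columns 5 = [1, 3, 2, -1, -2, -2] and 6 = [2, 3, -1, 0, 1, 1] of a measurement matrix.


Inner product: 1*2 + 3*3 + 2*-1 + -1*0 + -2*1 + -2*1
Products: [2, 9, -2, 0, -2, -2]
Sum = 5.
|dot| = 5.

5


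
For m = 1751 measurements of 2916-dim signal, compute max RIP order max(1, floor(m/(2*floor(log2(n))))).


floor(log2(2916)) = 11.
2*11 = 22.
m/(2*floor(log2(n))) = 1751/22 ≈ 79.5909.
floor = 79.
k = max(1, 79) = 79.

79


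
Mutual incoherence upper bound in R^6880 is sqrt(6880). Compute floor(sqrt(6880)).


82^2 = 6724 <= 6880 < 6889 = 83^2, so 82 <= sqrt(6880) < 83.
floor(sqrt(6880)) = 82.

82


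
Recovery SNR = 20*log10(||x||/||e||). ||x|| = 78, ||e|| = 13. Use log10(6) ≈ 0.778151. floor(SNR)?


||x||/||e|| = 78/13 = 6.
log10(6) ≈ 0.778151.
20*log10(||x||/||e||) ≈ 20*0.778151 = 15.56302.
floor(15.56302) = 15.

15


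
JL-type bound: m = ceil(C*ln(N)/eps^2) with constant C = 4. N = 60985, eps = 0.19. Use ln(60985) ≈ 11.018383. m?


ln(60985) ≈ 11.018383.
eps^2 = 0.19^2 = 0.0361.
C*ln(N)/eps^2 ≈ 4*11.018383/0.0361 ≈ 1220.8735.
m = ceil(1220.8735) = 1221.

1221


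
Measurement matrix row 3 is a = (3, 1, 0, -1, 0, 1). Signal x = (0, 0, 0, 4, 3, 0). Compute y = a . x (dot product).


Non-zero terms: ['-1*4', '0*3']
Products: [-4, 0]
y = sum = -4.

-4


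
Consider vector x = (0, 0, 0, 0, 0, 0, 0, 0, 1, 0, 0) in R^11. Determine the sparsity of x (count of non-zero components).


Non-zero positions: [8].
Sparsity = 1.

1


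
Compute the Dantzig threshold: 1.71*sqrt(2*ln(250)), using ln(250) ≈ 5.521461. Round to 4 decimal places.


ln(250) ≈ 5.521461.
2*ln(n) ≈ 11.042922.
sqrt(2*ln(n)) ≈ sqrt(11.042922) ≈ 3.323089.
threshold ≈ 1.71*3.323089 = 5.68248219 ≈ 5.6825.

5.6825


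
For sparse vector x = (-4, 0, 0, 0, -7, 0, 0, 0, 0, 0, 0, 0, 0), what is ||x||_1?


Non-zero entries: [(0, -4), (4, -7)]
Absolute values: [4, 7]
||x||_1 = sum = 11.

11


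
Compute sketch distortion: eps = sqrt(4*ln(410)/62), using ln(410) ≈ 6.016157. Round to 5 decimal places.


ln(410) ≈ 6.016157.
4*ln(N)/m ≈ 4*6.016157/62 ≈ 0.38813916.
eps = sqrt(0.38813916) ≈ 0.6230082 ≈ 0.62301.

0.62301


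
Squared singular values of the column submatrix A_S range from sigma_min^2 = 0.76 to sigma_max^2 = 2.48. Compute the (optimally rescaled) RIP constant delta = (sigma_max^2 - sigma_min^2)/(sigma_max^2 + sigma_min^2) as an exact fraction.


lambda_max - lambda_min = 2.48 - 0.76 = 1.72.
lambda_max + lambda_min = 2.48 + 0.76 = 3.24.
delta = 1.72/3.24 = 172/324 = 43/81.

43/81


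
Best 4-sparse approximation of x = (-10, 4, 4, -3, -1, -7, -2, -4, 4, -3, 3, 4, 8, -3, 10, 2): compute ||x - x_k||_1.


Sorted |x_i| descending: [10, 10, 8, 7, 4, 4, 4, 4, 4, 3, 3, 3, 3, 2, 2, 1]
Keep top 4: [10, 10, 8, 7]
Tail entries: [4, 4, 4, 4, 4, 3, 3, 3, 3, 2, 2, 1]
L1 error = sum of tail = 37.

37


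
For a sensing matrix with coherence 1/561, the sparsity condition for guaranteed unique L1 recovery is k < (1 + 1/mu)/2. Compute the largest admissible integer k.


1/mu = 561.
1 + 1/mu = 562.
(1 + 1/mu)/2 = 281 is an integer and the inequality is strict, so k_max = 281 - 1 = 280.

280


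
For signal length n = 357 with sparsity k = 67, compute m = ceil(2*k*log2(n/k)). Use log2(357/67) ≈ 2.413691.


log2(n/k) = log2(357/67) ≈ 2.413691.
2*k*log2(n/k) ≈ 2*67*2.413691 = 323.434594.
m = ceil(323.434594) = 324.

324


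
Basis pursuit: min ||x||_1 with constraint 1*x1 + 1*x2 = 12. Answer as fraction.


Axis intercepts:
  x1 = 12, x2 = 0: L1 = 12
  x1 = 0, x2 = 12: L1 = 12
x* = (12, 0)
||x*||_1 = 12.

12


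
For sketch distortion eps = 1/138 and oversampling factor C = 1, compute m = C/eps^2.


1/eps = 138.
(1/eps)^2 = 19044.
m = 1*19044 = 19044.

19044


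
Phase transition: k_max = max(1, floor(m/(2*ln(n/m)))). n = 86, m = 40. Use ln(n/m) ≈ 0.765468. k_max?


n/m = 86/40 = 43/20.
ln(n/m) ≈ 0.765468.
2*ln(n/m) ≈ 1.530936.
m/(2*ln(n/m)) ≈ 40/1.530936 ≈ 26.1278.
floor = 26.
k_max = max(1, 26) = 26.

26


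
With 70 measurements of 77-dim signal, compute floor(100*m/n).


100*m/n = 100*70/77 ≈ 90.9091.
floor = 90.

90


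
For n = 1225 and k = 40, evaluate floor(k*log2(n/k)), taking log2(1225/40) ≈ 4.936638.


log2(n/k) = log2(1225/40) ≈ 4.936638.
k*log2(n/k) ≈ 40*4.936638 = 197.46552.
floor(197.46552) = 197.

197


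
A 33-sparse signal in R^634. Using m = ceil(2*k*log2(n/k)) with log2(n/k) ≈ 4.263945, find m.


log2(n/k) = log2(634/33) ≈ 4.263945.
2*k*log2(n/k) ≈ 2*33*4.263945 = 281.42037.
m = ceil(281.42037) = 282.

282


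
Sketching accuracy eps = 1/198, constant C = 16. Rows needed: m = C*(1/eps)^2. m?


1/eps = 198.
(1/eps)^2 = 39204.
m = 16*39204 = 627264.

627264


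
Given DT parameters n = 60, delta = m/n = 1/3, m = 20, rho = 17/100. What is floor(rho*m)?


m = 1/3*60 = 20.
rho = 17/100.
rho*m = 17/100*20 = 3.4.
k = floor(3.4) = 3.

3


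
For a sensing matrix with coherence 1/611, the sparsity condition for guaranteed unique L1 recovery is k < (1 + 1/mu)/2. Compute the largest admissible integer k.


1/mu = 611.
1 + 1/mu = 612.
(1 + 1/mu)/2 = 306 is an integer and the inequality is strict, so k_max = 306 - 1 = 305.

305


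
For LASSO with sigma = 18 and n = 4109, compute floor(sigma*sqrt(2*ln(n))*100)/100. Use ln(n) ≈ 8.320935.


ln(4109) ≈ 8.320935.
2*ln(n) ≈ 16.64187.
sqrt(2*ln(n)) ≈ sqrt(16.64187) ≈ 4.079445.
lambda ≈ 18*4.079445 = 73.43001.
floor(lambda*100)/100 = 73.43.

73.43


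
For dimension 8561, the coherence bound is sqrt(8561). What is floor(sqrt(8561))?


92^2 = 8464 <= 8561 < 8649 = 93^2, so 92 <= sqrt(8561) < 93.
floor(sqrt(8561)) = 92.

92


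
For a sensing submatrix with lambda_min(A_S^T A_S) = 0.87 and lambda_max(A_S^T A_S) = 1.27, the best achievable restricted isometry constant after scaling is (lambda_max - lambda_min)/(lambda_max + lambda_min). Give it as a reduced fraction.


lambda_max - lambda_min = 1.27 - 0.87 = 0.40.
lambda_max + lambda_min = 1.27 + 0.87 = 2.14.
delta = 0.40/2.14 = 40/214 = 20/107.

20/107


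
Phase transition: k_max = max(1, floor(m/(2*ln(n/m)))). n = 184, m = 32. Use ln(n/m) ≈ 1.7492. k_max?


n/m = 184/32 = 23/4.
ln(n/m) ≈ 1.7492.
2*ln(n/m) ≈ 3.4984.
m/(2*ln(n/m)) ≈ 32/3.4984 ≈ 9.147.
floor = 9.
k_max = max(1, 9) = 9.

9


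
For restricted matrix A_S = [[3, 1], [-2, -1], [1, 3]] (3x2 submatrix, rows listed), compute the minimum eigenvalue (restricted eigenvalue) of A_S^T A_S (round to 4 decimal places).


A_S^T A_S = [[14, 8], [8, 11]].
trace = 25.
det = 90.
disc = trace^2 - 4*det = 625 - 4*90 = 265.
sqrt(265) ≈ 16.278821.
lam_min = (25 - sqrt(265))/2 ≈ (25 - 16.278821)/2 = 4.3605895 ≈ 4.3606.

4.3606


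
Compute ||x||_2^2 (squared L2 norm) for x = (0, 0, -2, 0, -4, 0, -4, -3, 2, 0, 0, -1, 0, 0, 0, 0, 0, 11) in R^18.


Non-zero entries: [(2, -2), (4, -4), (6, -4), (7, -3), (8, 2), (11, -1), (17, 11)]
Squares: [4, 16, 16, 9, 4, 1, 121]
||x||_2^2 = sum = 171.

171


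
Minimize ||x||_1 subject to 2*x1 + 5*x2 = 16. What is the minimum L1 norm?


Axis intercepts:
  x1 = 8, x2 = 0: L1 = 8
  x1 = 0, x2 = 16/5: L1 = 16/5
x* = (0, 16/5)
||x*||_1 = 16/5.

16/5


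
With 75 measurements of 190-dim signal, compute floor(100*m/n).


100*m/n = 100*75/190 ≈ 39.4737.
floor = 39.

39


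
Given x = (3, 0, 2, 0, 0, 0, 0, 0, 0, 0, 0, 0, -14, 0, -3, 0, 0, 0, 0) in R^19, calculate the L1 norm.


Non-zero entries: [(0, 3), (2, 2), (12, -14), (14, -3)]
Absolute values: [3, 2, 14, 3]
||x||_1 = sum = 22.

22


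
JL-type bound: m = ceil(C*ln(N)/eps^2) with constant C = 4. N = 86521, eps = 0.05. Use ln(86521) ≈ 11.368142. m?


ln(86521) ≈ 11.368142.
eps^2 = 0.05^2 = 0.0025.
C*ln(N)/eps^2 ≈ 4*11.368142/0.0025 ≈ 18189.0272.
m = ceil(18189.0272) = 18190.

18190


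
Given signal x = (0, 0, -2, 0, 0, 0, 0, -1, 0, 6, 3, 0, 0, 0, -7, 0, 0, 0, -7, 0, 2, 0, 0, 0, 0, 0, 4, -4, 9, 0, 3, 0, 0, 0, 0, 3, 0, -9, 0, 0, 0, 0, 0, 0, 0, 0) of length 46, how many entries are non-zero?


Non-zero positions: [2, 7, 9, 10, 14, 18, 20, 26, 27, 28, 30, 35, 37].
Sparsity = 13.

13


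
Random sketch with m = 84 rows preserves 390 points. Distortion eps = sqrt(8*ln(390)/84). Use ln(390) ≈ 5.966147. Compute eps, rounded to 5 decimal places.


ln(390) ≈ 5.966147.
8*ln(N)/m ≈ 8*5.966147/84 ≈ 0.56820448.
eps = sqrt(0.56820448) ≈ 0.7537934 ≈ 0.75379.

0.75379


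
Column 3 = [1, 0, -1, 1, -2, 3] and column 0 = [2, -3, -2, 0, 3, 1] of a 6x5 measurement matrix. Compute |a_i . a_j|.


Inner product: 1*2 + 0*-3 + -1*-2 + 1*0 + -2*3 + 3*1
Products: [2, 0, 2, 0, -6, 3]
Sum = 1.
|dot| = 1.

1


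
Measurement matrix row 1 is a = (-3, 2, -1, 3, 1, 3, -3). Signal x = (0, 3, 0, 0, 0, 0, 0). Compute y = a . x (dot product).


Non-zero terms: ['2*3']
Products: [6]
y = sum = 6.

6


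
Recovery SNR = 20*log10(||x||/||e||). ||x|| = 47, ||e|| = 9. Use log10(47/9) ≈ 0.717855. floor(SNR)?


||x||/||e|| = 47/9.
log10(47/9) ≈ 0.717855.
20*log10(||x||/||e||) ≈ 20*0.717855 = 14.3571.
floor(14.3571) = 14.

14


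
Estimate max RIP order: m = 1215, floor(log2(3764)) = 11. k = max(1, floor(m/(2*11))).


floor(log2(3764)) = 11.
2*11 = 22.
m/(2*floor(log2(n))) = 1215/22 ≈ 55.2273.
floor = 55.
k = max(1, 55) = 55.

55


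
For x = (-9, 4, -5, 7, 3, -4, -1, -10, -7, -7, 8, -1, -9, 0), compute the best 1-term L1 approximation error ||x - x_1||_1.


Sorted |x_i| descending: [10, 9, 9, 8, 7, 7, 7, 5, 4, 4, 3, 1, 1, 0]
Keep top 1: [10]
Tail entries: [9, 9, 8, 7, 7, 7, 5, 4, 4, 3, 1, 1, 0]
L1 error = sum of tail = 65.

65


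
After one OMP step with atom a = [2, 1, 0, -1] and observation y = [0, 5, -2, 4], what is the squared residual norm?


a^T a = 6.
a^T y = 1.
coeff = 1/6 = 1/6.
||r||^2 = 269/6.

269/6


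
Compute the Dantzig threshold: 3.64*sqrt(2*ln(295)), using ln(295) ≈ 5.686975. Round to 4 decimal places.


ln(295) ≈ 5.686975.
2*ln(n) ≈ 11.37395.
sqrt(2*ln(n)) ≈ sqrt(11.37395) ≈ 3.372529.
threshold ≈ 3.64*3.372529 = 12.27600556 ≈ 12.2760.

12.2760


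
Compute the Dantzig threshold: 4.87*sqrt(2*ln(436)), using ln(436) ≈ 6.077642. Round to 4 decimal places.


ln(436) ≈ 6.077642.
2*ln(n) ≈ 12.155284.
sqrt(2*ln(n)) ≈ sqrt(12.155284) ≈ 3.486443.
threshold ≈ 4.87*3.486443 = 16.97897741 ≈ 16.9790.

16.9790


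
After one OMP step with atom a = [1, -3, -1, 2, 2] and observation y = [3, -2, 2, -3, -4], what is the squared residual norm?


a^T a = 19.
a^T y = -7.
coeff = -7/19 = -7/19.
||r||^2 = 749/19.

749/19


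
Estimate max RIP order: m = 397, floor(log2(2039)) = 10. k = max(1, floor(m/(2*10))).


floor(log2(2039)) = 10.
2*10 = 20.
m/(2*floor(log2(n))) = 397/20 ≈ 19.85.
floor = 19.
k = max(1, 19) = 19.

19


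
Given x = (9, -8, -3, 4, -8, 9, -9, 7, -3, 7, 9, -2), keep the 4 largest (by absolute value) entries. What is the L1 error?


Sorted |x_i| descending: [9, 9, 9, 9, 8, 8, 7, 7, 4, 3, 3, 2]
Keep top 4: [9, 9, 9, 9]
Tail entries: [8, 8, 7, 7, 4, 3, 3, 2]
L1 error = sum of tail = 42.

42


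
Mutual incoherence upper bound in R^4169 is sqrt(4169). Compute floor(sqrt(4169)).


64^2 = 4096 <= 4169 < 4225 = 65^2, so 64 <= sqrt(4169) < 65.
floor(sqrt(4169)) = 64.

64


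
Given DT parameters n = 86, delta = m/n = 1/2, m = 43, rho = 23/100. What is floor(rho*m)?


m = 1/2*86 = 43.
rho = 23/100.
rho*m = 23/100*43 = 9.89.
k = floor(9.89) = 9.

9


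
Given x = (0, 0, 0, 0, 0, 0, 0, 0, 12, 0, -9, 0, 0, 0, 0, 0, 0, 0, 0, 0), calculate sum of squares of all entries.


Non-zero entries: [(8, 12), (10, -9)]
Squares: [144, 81]
||x||_2^2 = sum = 225.

225


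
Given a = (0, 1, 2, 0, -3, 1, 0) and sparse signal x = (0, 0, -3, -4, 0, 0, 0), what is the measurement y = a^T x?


Non-zero terms: ['2*-3', '0*-4']
Products: [-6, 0]
y = sum = -6.

-6


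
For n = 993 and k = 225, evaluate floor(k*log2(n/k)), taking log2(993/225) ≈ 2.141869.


log2(n/k) = log2(993/225) ≈ 2.141869.
k*log2(n/k) ≈ 225*2.141869 = 481.920525.
floor(481.920525) = 481.

481


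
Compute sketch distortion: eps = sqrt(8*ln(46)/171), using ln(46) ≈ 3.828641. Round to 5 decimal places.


ln(46) ≈ 3.828641.
8*ln(N)/m ≈ 8*3.828641/171 ≈ 0.17911771.
eps = sqrt(0.17911771) ≈ 0.423223 ≈ 0.42322.

0.42322


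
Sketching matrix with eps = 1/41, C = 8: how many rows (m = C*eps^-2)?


1/eps = 41.
(1/eps)^2 = 1681.
m = 8*1681 = 13448.

13448


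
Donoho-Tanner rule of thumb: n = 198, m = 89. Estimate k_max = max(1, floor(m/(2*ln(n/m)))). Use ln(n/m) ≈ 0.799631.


n/m = 198/89.
ln(n/m) ≈ 0.799631.
2*ln(n/m) ≈ 1.599262.
m/(2*ln(n/m)) ≈ 89/1.599262 ≈ 55.6507.
floor = 55.
k_max = max(1, 55) = 55.

55


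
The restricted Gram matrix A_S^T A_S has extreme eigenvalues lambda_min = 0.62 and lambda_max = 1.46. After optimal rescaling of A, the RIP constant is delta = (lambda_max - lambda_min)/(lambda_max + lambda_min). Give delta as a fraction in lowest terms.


lambda_max - lambda_min = 1.46 - 0.62 = 0.84.
lambda_max + lambda_min = 1.46 + 0.62 = 2.08.
delta = 0.84/2.08 = 84/208 = 21/52.

21/52


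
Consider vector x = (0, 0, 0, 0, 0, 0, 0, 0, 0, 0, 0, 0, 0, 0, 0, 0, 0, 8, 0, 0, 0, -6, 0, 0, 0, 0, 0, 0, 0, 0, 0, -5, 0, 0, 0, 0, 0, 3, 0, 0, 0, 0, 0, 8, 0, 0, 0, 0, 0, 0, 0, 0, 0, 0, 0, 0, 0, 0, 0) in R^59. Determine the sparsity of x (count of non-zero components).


Non-zero positions: [17, 21, 31, 37, 43].
Sparsity = 5.

5


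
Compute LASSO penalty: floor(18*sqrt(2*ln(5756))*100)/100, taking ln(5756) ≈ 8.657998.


ln(5756) ≈ 8.657998.
2*ln(n) ≈ 17.315996.
sqrt(2*ln(n)) ≈ sqrt(17.315996) ≈ 4.161249.
lambda ≈ 18*4.161249 = 74.902482.
floor(lambda*100)/100 = 74.90.

74.90


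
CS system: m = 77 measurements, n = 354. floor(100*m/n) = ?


100*m/n = 100*77/354 ≈ 21.7514.
floor = 21.

21


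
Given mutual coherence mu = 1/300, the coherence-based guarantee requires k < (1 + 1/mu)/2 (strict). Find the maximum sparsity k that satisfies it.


1/mu = 300.
1 + 1/mu = 301.
(1 + 1/mu)/2 = 150.5 is not an integer, so k_max = floor(150.5) = 150.

150


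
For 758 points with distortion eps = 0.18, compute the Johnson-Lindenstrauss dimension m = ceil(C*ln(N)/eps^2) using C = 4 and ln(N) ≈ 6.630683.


ln(758) ≈ 6.630683.
eps^2 = 0.18^2 = 0.0324.
C*ln(N)/eps^2 ≈ 4*6.630683/0.0324 ≈ 818.6028.
m = ceil(818.6028) = 819.

819


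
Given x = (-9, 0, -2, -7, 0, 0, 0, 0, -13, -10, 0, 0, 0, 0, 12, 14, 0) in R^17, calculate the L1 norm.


Non-zero entries: [(0, -9), (2, -2), (3, -7), (8, -13), (9, -10), (14, 12), (15, 14)]
Absolute values: [9, 2, 7, 13, 10, 12, 14]
||x||_1 = sum = 67.

67


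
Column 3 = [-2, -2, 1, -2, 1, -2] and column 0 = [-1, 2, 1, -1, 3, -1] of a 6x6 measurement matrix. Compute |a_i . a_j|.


Inner product: -2*-1 + -2*2 + 1*1 + -2*-1 + 1*3 + -2*-1
Products: [2, -4, 1, 2, 3, 2]
Sum = 6.
|dot| = 6.

6


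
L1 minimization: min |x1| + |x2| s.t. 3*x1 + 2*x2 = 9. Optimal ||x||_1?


Axis intercepts:
  x1 = 3, x2 = 0: L1 = 3
  x1 = 0, x2 = 9/2: L1 = 9/2
x* = (3, 0)
||x*||_1 = 3.

3


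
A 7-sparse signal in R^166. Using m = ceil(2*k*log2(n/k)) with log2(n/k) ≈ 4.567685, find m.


log2(n/k) = log2(166/7) ≈ 4.567685.
2*k*log2(n/k) ≈ 2*7*4.567685 = 63.94759.
m = ceil(63.94759) = 64.

64


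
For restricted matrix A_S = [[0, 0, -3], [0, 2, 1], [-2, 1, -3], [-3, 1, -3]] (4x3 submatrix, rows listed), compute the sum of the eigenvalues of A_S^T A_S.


Sum of eigenvalues of A_S^T A_S = trace(A_S^T A_S) = sum of squared column norms of A_S.
A_S^T A_S diagonal: [13, 6, 28].
trace = 13 + 6 + 28 = 47.

47


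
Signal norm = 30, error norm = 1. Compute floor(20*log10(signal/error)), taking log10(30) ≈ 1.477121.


||x||/||e|| = 30/1 = 30.
log10(30) ≈ 1.477121.
20*log10(||x||/||e||) ≈ 20*1.477121 = 29.54242.
floor(29.54242) = 29.

29


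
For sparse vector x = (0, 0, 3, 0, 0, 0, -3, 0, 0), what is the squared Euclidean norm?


Non-zero entries: [(2, 3), (6, -3)]
Squares: [9, 9]
||x||_2^2 = sum = 18.

18


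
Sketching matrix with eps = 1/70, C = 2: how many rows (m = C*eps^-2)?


1/eps = 70.
(1/eps)^2 = 4900.
m = 2*4900 = 9800.

9800


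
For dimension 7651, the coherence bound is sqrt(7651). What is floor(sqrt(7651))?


87^2 = 7569 <= 7651 < 7744 = 88^2, so 87 <= sqrt(7651) < 88.
floor(sqrt(7651)) = 87.

87


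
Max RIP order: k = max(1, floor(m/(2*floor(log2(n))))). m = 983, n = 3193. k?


floor(log2(3193)) = 11.
2*11 = 22.
m/(2*floor(log2(n))) = 983/22 ≈ 44.6818.
floor = 44.
k = max(1, 44) = 44.

44


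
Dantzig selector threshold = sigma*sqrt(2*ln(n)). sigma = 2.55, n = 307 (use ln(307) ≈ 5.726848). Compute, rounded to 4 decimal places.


ln(307) ≈ 5.726848.
2*ln(n) ≈ 11.453696.
sqrt(2*ln(n)) ≈ sqrt(11.453696) ≈ 3.384331.
threshold ≈ 2.55*3.384331 = 8.63004405 ≈ 8.6300.

8.6300


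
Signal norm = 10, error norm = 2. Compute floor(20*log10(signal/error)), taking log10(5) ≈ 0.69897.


||x||/||e|| = 10/2 = 5.
log10(5) ≈ 0.69897.
20*log10(||x||/||e||) ≈ 20*0.69897 = 13.9794.
floor(13.9794) = 13.

13


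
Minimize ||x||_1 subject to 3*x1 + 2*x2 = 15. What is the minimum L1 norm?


Axis intercepts:
  x1 = 5, x2 = 0: L1 = 5
  x1 = 0, x2 = 15/2: L1 = 15/2
x* = (5, 0)
||x*||_1 = 5.

5


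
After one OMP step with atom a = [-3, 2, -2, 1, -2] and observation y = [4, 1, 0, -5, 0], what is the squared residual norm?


a^T a = 22.
a^T y = -15.
coeff = -15/22 = -15/22.
||r||^2 = 699/22.

699/22


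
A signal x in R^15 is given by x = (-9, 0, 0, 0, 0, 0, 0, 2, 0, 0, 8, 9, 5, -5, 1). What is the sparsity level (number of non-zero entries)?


Non-zero positions: [0, 7, 10, 11, 12, 13, 14].
Sparsity = 7.

7


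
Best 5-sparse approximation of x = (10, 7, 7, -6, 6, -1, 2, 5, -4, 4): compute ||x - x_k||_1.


Sorted |x_i| descending: [10, 7, 7, 6, 6, 5, 4, 4, 2, 1]
Keep top 5: [10, 7, 7, 6, 6]
Tail entries: [5, 4, 4, 2, 1]
L1 error = sum of tail = 16.

16


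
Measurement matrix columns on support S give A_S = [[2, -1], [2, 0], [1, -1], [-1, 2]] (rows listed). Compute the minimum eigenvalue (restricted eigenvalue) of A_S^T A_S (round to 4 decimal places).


A_S^T A_S = [[10, -5], [-5, 6]].
trace = 16.
det = 35.
disc = trace^2 - 4*det = 256 - 4*35 = 116.
sqrt(116) ≈ 10.770330.
lam_min = (16 - sqrt(116))/2 ≈ (16 - 10.770330)/2 = 2.614835 ≈ 2.6148.

2.6148


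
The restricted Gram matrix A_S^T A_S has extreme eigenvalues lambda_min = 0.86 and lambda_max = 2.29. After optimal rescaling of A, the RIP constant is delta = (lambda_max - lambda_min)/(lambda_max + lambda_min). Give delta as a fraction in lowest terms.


lambda_max - lambda_min = 2.29 - 0.86 = 1.43.
lambda_max + lambda_min = 2.29 + 0.86 = 3.15.
delta = 1.43/3.15 = 143/315.

143/315


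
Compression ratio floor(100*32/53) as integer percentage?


100*m/n = 100*32/53 ≈ 60.3774.
floor = 60.

60


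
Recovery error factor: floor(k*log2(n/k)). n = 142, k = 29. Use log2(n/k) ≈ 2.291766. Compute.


log2(n/k) = log2(142/29) ≈ 2.291766.
k*log2(n/k) ≈ 29*2.291766 = 66.461214.
floor(66.461214) = 66.

66


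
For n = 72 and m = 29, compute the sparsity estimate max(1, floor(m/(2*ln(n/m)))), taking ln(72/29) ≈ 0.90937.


n/m = 72/29.
ln(n/m) ≈ 0.90937.
2*ln(n/m) ≈ 1.81874.
m/(2*ln(n/m)) ≈ 29/1.81874 ≈ 15.9451.
floor = 15.
k_max = max(1, 15) = 15.

15


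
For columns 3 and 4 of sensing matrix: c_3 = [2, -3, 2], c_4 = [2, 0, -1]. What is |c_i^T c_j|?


Inner product: 2*2 + -3*0 + 2*-1
Products: [4, 0, -2]
Sum = 2.
|dot| = 2.

2


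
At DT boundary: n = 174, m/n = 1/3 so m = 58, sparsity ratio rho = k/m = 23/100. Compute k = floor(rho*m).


m = 1/3*174 = 58.
rho = 23/100.
rho*m = 23/100*58 = 13.34.
k = floor(13.34) = 13.

13


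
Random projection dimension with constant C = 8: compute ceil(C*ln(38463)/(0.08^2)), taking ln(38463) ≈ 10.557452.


ln(38463) ≈ 10.557452.
eps^2 = 0.08^2 = 0.0064.
C*ln(N)/eps^2 ≈ 8*10.557452/0.0064 ≈ 13196.815.
m = ceil(13196.815) = 13197.

13197


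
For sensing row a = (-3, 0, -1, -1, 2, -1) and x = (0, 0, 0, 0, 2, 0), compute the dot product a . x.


Non-zero terms: ['2*2']
Products: [4]
y = sum = 4.

4


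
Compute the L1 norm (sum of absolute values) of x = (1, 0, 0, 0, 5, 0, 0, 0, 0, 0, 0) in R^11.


Non-zero entries: [(0, 1), (4, 5)]
Absolute values: [1, 5]
||x||_1 = sum = 6.

6


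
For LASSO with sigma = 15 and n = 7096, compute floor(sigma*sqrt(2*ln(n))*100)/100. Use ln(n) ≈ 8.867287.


ln(7096) ≈ 8.867287.
2*ln(n) ≈ 17.734574.
sqrt(2*ln(n)) ≈ sqrt(17.734574) ≈ 4.211244.
lambda ≈ 15*4.211244 = 63.16866.
floor(lambda*100)/100 = 63.16.

63.16


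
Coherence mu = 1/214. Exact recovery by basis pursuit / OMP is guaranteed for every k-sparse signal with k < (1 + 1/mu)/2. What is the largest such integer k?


1/mu = 214.
1 + 1/mu = 215.
(1 + 1/mu)/2 = 107.5 is not an integer, so k_max = floor(107.5) = 107.

107


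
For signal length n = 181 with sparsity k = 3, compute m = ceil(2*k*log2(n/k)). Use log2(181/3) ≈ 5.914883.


log2(n/k) = log2(181/3) ≈ 5.914883.
2*k*log2(n/k) ≈ 2*3*5.914883 = 35.489298.
m = ceil(35.489298) = 36.

36


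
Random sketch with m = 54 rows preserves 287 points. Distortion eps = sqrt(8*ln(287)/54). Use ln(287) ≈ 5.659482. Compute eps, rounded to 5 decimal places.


ln(287) ≈ 5.659482.
8*ln(N)/m ≈ 8*5.659482/54 ≈ 0.83844178.
eps = sqrt(0.83844178) ≈ 0.9156647 ≈ 0.91566.

0.91566


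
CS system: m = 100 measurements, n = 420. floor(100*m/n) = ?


100*m/n = 100*100/420 ≈ 23.8095.
floor = 23.

23


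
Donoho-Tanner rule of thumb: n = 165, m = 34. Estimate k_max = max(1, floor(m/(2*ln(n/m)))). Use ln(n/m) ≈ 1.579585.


n/m = 165/34.
ln(n/m) ≈ 1.579585.
2*ln(n/m) ≈ 3.15917.
m/(2*ln(n/m)) ≈ 34/3.15917 ≈ 10.7623.
floor = 10.
k_max = max(1, 10) = 10.

10


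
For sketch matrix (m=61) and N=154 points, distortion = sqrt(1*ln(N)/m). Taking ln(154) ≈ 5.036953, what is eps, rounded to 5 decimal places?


ln(154) ≈ 5.036953.
1*ln(N)/m ≈ 1*5.036953/61 ≈ 0.082573.
eps = sqrt(0.082573) ≈ 0.2873552 ≈ 0.28736.

0.28736


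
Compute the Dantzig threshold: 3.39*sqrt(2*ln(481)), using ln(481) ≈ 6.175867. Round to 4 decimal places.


ln(481) ≈ 6.175867.
2*ln(n) ≈ 12.351734.
sqrt(2*ln(n)) ≈ sqrt(12.351734) ≈ 3.514503.
threshold ≈ 3.39*3.514503 = 11.91416517 ≈ 11.9142.

11.9142


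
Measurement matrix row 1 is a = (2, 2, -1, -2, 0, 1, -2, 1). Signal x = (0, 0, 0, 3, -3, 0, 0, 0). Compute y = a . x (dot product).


Non-zero terms: ['-2*3', '0*-3']
Products: [-6, 0]
y = sum = -6.

-6


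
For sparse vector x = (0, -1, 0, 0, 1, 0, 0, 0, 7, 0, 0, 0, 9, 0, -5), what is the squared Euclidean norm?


Non-zero entries: [(1, -1), (4, 1), (8, 7), (12, 9), (14, -5)]
Squares: [1, 1, 49, 81, 25]
||x||_2^2 = sum = 157.

157


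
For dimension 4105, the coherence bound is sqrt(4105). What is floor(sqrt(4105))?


64^2 = 4096 <= 4105 < 4225 = 65^2, so 64 <= sqrt(4105) < 65.
floor(sqrt(4105)) = 64.

64


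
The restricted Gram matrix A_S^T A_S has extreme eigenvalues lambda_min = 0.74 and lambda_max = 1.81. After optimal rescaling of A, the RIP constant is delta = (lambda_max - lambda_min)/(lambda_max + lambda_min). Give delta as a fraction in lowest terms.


lambda_max - lambda_min = 1.81 - 0.74 = 1.07.
lambda_max + lambda_min = 1.81 + 0.74 = 2.55.
delta = 1.07/2.55 = 107/255.

107/255


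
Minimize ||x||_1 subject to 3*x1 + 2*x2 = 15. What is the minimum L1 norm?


Axis intercepts:
  x1 = 5, x2 = 0: L1 = 5
  x1 = 0, x2 = 15/2: L1 = 15/2
x* = (5, 0)
||x*||_1 = 5.

5


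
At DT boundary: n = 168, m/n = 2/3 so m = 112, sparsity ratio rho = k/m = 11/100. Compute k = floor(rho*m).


m = 2/3*168 = 112.
rho = 11/100.
rho*m = 11/100*112 = 12.32.
k = floor(12.32) = 12.

12


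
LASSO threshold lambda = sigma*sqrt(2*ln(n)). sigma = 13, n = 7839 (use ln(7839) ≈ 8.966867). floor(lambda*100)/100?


ln(7839) ≈ 8.966867.
2*ln(n) ≈ 17.933734.
sqrt(2*ln(n)) ≈ sqrt(17.933734) ≈ 4.234824.
lambda ≈ 13*4.234824 = 55.052712.
floor(lambda*100)/100 = 55.05.

55.05


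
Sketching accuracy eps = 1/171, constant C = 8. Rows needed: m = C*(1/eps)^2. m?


1/eps = 171.
(1/eps)^2 = 29241.
m = 8*29241 = 233928.

233928


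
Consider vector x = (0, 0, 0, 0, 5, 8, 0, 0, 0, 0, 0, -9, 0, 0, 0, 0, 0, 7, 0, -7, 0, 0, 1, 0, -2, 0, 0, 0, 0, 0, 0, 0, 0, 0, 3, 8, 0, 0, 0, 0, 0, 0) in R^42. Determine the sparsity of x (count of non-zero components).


Non-zero positions: [4, 5, 11, 17, 19, 22, 24, 34, 35].
Sparsity = 9.

9


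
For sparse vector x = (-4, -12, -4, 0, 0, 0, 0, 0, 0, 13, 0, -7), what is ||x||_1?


Non-zero entries: [(0, -4), (1, -12), (2, -4), (9, 13), (11, -7)]
Absolute values: [4, 12, 4, 13, 7]
||x||_1 = sum = 40.

40


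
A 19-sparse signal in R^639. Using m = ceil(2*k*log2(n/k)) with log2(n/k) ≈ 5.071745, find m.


log2(n/k) = log2(639/19) ≈ 5.071745.
2*k*log2(n/k) ≈ 2*19*5.071745 = 192.72631.
m = ceil(192.72631) = 193.

193


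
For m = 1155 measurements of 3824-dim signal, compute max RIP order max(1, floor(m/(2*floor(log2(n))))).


floor(log2(3824)) = 11.
2*11 = 22.
m/(2*floor(log2(n))) = 1155/22 ≈ 52.5.
floor = 52.
k = max(1, 52) = 52.

52


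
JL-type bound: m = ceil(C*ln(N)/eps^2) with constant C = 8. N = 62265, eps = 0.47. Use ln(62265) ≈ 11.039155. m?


ln(62265) ≈ 11.039155.
eps^2 = 0.47^2 = 0.2209.
C*ln(N)/eps^2 ≈ 8*11.039155/0.2209 ≈ 399.7883.
m = ceil(399.7883) = 400.

400


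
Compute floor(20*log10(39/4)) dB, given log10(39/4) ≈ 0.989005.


||x||/||e|| = 39/4.
log10(39/4) ≈ 0.989005.
20*log10(||x||/||e||) ≈ 20*0.989005 = 19.7801.
floor(19.7801) = 19.

19


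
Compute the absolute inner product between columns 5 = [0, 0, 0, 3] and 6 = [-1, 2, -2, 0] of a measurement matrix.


Inner product: 0*-1 + 0*2 + 0*-2 + 3*0
Products: [0, 0, 0, 0]
Sum = 0.
|dot| = 0.

0


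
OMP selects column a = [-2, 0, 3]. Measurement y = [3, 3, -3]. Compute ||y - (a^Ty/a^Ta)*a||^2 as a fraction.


a^T a = 13.
a^T y = -15.
coeff = -15/13 = -15/13.
||r||^2 = 126/13.

126/13


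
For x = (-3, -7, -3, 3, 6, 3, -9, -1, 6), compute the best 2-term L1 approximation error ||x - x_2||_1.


Sorted |x_i| descending: [9, 7, 6, 6, 3, 3, 3, 3, 1]
Keep top 2: [9, 7]
Tail entries: [6, 6, 3, 3, 3, 3, 1]
L1 error = sum of tail = 25.

25


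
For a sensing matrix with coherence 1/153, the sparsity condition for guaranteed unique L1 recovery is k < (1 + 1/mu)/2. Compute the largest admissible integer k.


1/mu = 153.
1 + 1/mu = 154.
(1 + 1/mu)/2 = 77 is an integer and the inequality is strict, so k_max = 77 - 1 = 76.

76


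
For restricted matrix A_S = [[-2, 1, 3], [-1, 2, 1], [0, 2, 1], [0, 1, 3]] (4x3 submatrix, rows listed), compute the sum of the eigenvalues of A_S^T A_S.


Sum of eigenvalues of A_S^T A_S = trace(A_S^T A_S) = sum of squared column norms of A_S.
A_S^T A_S diagonal: [5, 10, 20].
trace = 5 + 10 + 20 = 35.

35


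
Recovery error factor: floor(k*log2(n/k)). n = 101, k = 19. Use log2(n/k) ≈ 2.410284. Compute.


log2(n/k) = log2(101/19) ≈ 2.410284.
k*log2(n/k) ≈ 19*2.410284 = 45.795396.
floor(45.795396) = 45.

45


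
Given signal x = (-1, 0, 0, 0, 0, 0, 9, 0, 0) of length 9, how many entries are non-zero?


Non-zero positions: [0, 6].
Sparsity = 2.

2


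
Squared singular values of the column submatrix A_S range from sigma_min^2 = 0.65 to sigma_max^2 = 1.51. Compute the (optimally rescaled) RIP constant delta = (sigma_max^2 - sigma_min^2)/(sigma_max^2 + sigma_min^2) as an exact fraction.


lambda_max - lambda_min = 1.51 - 0.65 = 0.86.
lambda_max + lambda_min = 1.51 + 0.65 = 2.16.
delta = 0.86/2.16 = 86/216 = 43/108.

43/108


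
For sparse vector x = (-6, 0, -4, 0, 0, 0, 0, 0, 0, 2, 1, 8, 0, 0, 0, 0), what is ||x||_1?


Non-zero entries: [(0, -6), (2, -4), (9, 2), (10, 1), (11, 8)]
Absolute values: [6, 4, 2, 1, 8]
||x||_1 = sum = 21.

21


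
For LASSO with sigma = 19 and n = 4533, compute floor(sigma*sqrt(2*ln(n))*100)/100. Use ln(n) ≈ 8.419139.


ln(4533) ≈ 8.419139.
2*ln(n) ≈ 16.838278.
sqrt(2*ln(n)) ≈ sqrt(16.838278) ≈ 4.103447.
lambda ≈ 19*4.103447 = 77.965493.
floor(lambda*100)/100 = 77.96.

77.96


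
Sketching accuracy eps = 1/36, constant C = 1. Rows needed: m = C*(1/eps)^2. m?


1/eps = 36.
(1/eps)^2 = 1296.
m = 1*1296 = 1296.

1296


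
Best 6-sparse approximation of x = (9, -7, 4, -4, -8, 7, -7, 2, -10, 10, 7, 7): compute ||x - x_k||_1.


Sorted |x_i| descending: [10, 10, 9, 8, 7, 7, 7, 7, 7, 4, 4, 2]
Keep top 6: [10, 10, 9, 8, 7, 7]
Tail entries: [7, 7, 7, 4, 4, 2]
L1 error = sum of tail = 31.

31


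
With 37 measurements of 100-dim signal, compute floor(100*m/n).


100*m/n = 100*37/100 ≈ 37.0.
floor = 37.

37


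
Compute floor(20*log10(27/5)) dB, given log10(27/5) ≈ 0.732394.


||x||/||e|| = 27/5.
log10(27/5) ≈ 0.732394.
20*log10(||x||/||e||) ≈ 20*0.732394 = 14.64788.
floor(14.64788) = 14.

14


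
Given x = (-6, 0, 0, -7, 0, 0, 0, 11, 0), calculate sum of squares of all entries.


Non-zero entries: [(0, -6), (3, -7), (7, 11)]
Squares: [36, 49, 121]
||x||_2^2 = sum = 206.

206


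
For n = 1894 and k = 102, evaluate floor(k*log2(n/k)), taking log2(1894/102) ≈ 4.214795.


log2(n/k) = log2(1894/102) ≈ 4.214795.
k*log2(n/k) ≈ 102*4.214795 = 429.90909.
floor(429.90909) = 429.

429


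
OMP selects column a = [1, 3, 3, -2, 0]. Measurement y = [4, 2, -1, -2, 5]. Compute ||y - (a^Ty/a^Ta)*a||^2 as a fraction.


a^T a = 23.
a^T y = 11.
coeff = 11/23 = 11/23.
||r||^2 = 1029/23.

1029/23


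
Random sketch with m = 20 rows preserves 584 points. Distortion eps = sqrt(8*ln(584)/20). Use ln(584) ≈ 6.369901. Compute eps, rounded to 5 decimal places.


ln(584) ≈ 6.369901.
8*ln(N)/m ≈ 8*6.369901/20 ≈ 2.5479604.
eps = sqrt(2.5479604) ≈ 1.5962332 ≈ 1.59623.

1.59623


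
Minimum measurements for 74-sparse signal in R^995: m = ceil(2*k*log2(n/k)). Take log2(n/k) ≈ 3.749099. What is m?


log2(n/k) = log2(995/74) ≈ 3.749099.
2*k*log2(n/k) ≈ 2*74*3.749099 = 554.866652.
m = ceil(554.866652) = 555.

555


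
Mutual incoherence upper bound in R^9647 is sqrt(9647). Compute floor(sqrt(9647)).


98^2 = 9604 <= 9647 < 9801 = 99^2, so 98 <= sqrt(9647) < 99.
floor(sqrt(9647)) = 98.

98


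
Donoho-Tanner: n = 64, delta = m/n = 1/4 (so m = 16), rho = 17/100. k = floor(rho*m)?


m = 1/4*64 = 16.
rho = 17/100.
rho*m = 17/100*16 = 2.72.
k = floor(2.72) = 2.

2


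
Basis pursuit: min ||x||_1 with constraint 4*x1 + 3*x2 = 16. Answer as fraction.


Axis intercepts:
  x1 = 4, x2 = 0: L1 = 4
  x1 = 0, x2 = 16/3: L1 = 16/3
x* = (4, 0)
||x*||_1 = 4.

4


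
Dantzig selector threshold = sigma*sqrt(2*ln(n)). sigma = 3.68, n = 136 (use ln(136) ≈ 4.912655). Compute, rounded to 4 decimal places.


ln(136) ≈ 4.912655.
2*ln(n) ≈ 9.82531.
sqrt(2*ln(n)) ≈ sqrt(9.82531) ≈ 3.134535.
threshold ≈ 3.68*3.134535 = 11.5350888 ≈ 11.5351.

11.5351


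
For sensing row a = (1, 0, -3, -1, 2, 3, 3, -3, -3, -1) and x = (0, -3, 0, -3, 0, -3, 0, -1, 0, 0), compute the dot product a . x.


Non-zero terms: ['0*-3', '-1*-3', '3*-3', '-3*-1']
Products: [0, 3, -9, 3]
y = sum = -3.

-3


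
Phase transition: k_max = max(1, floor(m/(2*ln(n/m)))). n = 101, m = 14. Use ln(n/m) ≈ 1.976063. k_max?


n/m = 101/14.
ln(n/m) ≈ 1.976063.
2*ln(n/m) ≈ 3.952126.
m/(2*ln(n/m)) ≈ 14/3.952126 ≈ 3.5424.
floor = 3.
k_max = max(1, 3) = 3.

3


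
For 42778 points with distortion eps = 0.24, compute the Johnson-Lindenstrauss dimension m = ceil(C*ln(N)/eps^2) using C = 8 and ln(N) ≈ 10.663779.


ln(42778) ≈ 10.663779.
eps^2 = 0.24^2 = 0.0576.
C*ln(N)/eps^2 ≈ 8*10.663779/0.0576 ≈ 1481.0804.
m = ceil(1481.0804) = 1482.

1482


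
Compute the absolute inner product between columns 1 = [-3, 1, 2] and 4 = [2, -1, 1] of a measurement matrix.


Inner product: -3*2 + 1*-1 + 2*1
Products: [-6, -1, 2]
Sum = -5.
|dot| = 5.

5


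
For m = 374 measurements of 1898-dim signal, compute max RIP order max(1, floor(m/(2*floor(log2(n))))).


floor(log2(1898)) = 10.
2*10 = 20.
m/(2*floor(log2(n))) = 374/20 ≈ 18.7.
floor = 18.
k = max(1, 18) = 18.

18


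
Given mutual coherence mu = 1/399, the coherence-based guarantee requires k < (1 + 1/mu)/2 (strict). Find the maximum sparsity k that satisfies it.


1/mu = 399.
1 + 1/mu = 400.
(1 + 1/mu)/2 = 200 is an integer and the inequality is strict, so k_max = 200 - 1 = 199.

199


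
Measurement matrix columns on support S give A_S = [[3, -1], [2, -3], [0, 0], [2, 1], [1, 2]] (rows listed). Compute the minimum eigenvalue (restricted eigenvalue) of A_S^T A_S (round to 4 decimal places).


A_S^T A_S = [[18, -5], [-5, 15]].
trace = 33.
det = 245.
disc = trace^2 - 4*det = 1089 - 4*245 = 109.
sqrt(109) ≈ 10.440307.
lam_min = (33 - sqrt(109))/2 ≈ (33 - 10.440307)/2 = 11.2798465 ≈ 11.2798.

11.2798


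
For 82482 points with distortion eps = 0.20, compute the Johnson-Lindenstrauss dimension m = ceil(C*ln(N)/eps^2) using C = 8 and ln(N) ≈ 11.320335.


ln(82482) ≈ 11.320335.
eps^2 = 0.20^2 = 0.04.
C*ln(N)/eps^2 ≈ 8*11.320335/0.04 ≈ 2264.067.
m = ceil(2264.067) = 2265.

2265


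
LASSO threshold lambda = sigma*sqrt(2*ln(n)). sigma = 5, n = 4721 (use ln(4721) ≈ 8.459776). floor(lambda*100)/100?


ln(4721) ≈ 8.459776.
2*ln(n) ≈ 16.919552.
sqrt(2*ln(n)) ≈ sqrt(16.919552) ≈ 4.113338.
lambda ≈ 5*4.113338 = 20.56669.
floor(lambda*100)/100 = 20.56.

20.56


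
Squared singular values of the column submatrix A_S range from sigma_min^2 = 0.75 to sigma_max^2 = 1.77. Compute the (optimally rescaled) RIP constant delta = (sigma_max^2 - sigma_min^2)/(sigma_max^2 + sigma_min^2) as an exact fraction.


lambda_max - lambda_min = 1.77 - 0.75 = 1.02.
lambda_max + lambda_min = 1.77 + 0.75 = 2.52.
delta = 1.02/2.52 = 102/252 = 17/42.

17/42


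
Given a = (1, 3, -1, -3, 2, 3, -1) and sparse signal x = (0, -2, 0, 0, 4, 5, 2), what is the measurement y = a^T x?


Non-zero terms: ['3*-2', '2*4', '3*5', '-1*2']
Products: [-6, 8, 15, -2]
y = sum = 15.

15


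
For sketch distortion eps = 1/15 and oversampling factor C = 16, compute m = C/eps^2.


1/eps = 15.
(1/eps)^2 = 225.
m = 16*225 = 3600.

3600


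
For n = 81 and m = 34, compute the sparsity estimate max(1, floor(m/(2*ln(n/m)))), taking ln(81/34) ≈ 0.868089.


n/m = 81/34.
ln(n/m) ≈ 0.868089.
2*ln(n/m) ≈ 1.736178.
m/(2*ln(n/m)) ≈ 34/1.736178 ≈ 19.5832.
floor = 19.
k_max = max(1, 19) = 19.

19


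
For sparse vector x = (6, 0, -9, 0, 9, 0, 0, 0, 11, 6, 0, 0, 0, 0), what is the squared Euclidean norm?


Non-zero entries: [(0, 6), (2, -9), (4, 9), (8, 11), (9, 6)]
Squares: [36, 81, 81, 121, 36]
||x||_2^2 = sum = 355.

355


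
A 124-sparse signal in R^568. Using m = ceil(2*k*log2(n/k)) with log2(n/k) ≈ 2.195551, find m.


log2(n/k) = log2(568/124) ≈ 2.195551.
2*k*log2(n/k) ≈ 2*124*2.195551 = 544.496648.
m = ceil(544.496648) = 545.

545
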